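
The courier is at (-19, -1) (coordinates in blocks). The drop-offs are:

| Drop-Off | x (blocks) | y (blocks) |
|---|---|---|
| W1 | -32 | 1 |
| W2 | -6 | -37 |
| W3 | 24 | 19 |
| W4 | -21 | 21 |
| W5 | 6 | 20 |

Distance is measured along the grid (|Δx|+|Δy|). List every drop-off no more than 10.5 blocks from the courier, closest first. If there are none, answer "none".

Distances from (-19, -1):
W1: |-13| + |2| = 13 + 2 = 15 blocks
W2: |13| + |-36| = 13 + 36 = 49 blocks
W3: |43| + |20| = 43 + 20 = 63 blocks
W4: |-2| + |22| = 2 + 22 = 24 blocks
W5: |25| + |21| = 25 + 21 = 46 blocks
Threshold 10.5 blocks: none within range.

none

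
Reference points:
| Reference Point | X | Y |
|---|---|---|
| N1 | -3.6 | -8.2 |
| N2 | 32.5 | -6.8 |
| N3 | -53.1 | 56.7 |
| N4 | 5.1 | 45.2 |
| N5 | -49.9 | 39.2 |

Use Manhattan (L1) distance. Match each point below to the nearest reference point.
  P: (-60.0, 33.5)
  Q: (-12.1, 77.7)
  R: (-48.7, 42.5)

P→N5; Q→N4; R→N5

P at (-60.0, 33.5):
  N1: |56.4| + |-41.7| = 56.4 + 41.7 = 98.1
  N2: |92.5| + |-40.3| = 92.5 + 40.3 = 132.8
  N3: |6.9| + |23.2| = 6.9 + 23.2 = 30.1
  N4: |65.1| + |11.7| = 65.1 + 11.7 = 76.8
  N5: |10.1| + |5.7| = 10.1 + 5.7 = 15.8
  → nearest: N5 (15.8)
Q at (-12.1, 77.7):
  N1: |8.5| + |-85.9| = 8.5 + 85.9 = 94.4
  N2: |44.6| + |-84.5| = 44.6 + 84.5 = 129.1
  N3: |-41.0| + |-21.0| = 41.0 + 21.0 = 62.0
  N4: |17.2| + |-32.5| = 17.2 + 32.5 = 49.7
  N5: |-37.8| + |-38.5| = 37.8 + 38.5 = 76.3
  → nearest: N4 (49.7)
R at (-48.7, 42.5):
  N1: |45.1| + |-50.7| = 45.1 + 50.7 = 95.8
  N2: |81.2| + |-49.3| = 81.2 + 49.3 = 130.5
  N3: |-4.4| + |14.2| = 4.4 + 14.2 = 18.6
  N4: |53.8| + |2.7| = 53.8 + 2.7 = 56.5
  N5: |-1.2| + |-3.3| = 1.2 + 3.3 = 4.5
  → nearest: N5 (4.5)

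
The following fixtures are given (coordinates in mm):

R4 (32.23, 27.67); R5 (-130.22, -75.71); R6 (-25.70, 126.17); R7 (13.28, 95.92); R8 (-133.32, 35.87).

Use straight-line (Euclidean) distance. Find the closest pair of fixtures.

R6 and R7

Pairwise distances:
R4–R5: √((-162.45)² + (-103.38)²) = √(26390.0025 + 10687.4244) = 192.55 mm
R4–R6: √((-57.93)² + (98.50)²) = √(3355.8849 + 9702.2500) = 114.27 mm
R4–R7: √((-18.95)² + (68.25)²) = √(359.1025 + 4658.0625) = 70.83 mm
R4–R8: √((-165.55)² + (8.20)²) = √(27406.8025 + 67.2400) = 165.75 mm
R5–R6: √((104.52)² + (201.88)²) = √(10924.4304 + 40755.5344) = 227.33 mm
R5–R7: √((143.50)² + (171.63)²) = √(20592.2500 + 29456.8569) = 223.72 mm
R5–R8: √((-3.10)² + (111.58)²) = √(9.6100 + 12450.0964) = 111.62 mm
R6–R7: √((38.98)² + (-30.25)²) = √(1519.4404 + 915.0625) = 49.34 mm
R6–R8: √((-107.62)² + (-90.30)²) = √(11582.0644 + 8154.0900) = 140.49 mm
R7–R8: √((-146.60)² + (-60.05)²) = √(21491.5600 + 3606.0025) = 158.42 mm
Closest pair: R6–R7 at 49.34 mm.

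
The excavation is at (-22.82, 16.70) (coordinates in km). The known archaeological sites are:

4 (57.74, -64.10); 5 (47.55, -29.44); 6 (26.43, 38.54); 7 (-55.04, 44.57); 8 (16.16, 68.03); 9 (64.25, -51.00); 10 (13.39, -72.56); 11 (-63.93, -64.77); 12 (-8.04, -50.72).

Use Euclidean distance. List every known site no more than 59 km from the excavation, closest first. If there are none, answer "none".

7, 6

Distances from (-22.82, 16.70):
4: 114.10 km
5: 84.15 km
6: 53.88 km
7: 42.60 km
8: 64.45 km
9: 110.29 km
10: 96.33 km
11: 91.25 km
12: 69.02 km
Threshold 59 km: 7 (42.60 km), 6 (53.88 km) are within range.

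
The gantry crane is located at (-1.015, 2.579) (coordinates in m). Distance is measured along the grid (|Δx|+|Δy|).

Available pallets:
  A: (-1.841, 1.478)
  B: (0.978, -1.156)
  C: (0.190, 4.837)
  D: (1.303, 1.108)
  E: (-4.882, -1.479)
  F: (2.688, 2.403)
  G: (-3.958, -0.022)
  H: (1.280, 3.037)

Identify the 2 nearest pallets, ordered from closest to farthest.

A, H

Distances from (-1.015, 2.579):
A: 1.927 m
B: 5.728 m
C: 3.463 m
D: 3.789 m
E: 7.925 m
F: 3.879 m
G: 5.544 m
H: 2.753 m
Sorted: A (1.927 m) < H (2.753 m) < C (3.463 m) < D (3.789 m) < …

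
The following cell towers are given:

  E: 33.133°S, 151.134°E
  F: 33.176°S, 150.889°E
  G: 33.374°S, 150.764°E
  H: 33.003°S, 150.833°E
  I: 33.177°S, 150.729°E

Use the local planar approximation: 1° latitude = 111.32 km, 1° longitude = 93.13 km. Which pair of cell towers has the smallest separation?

Pairwise distances:
E–F: 23.314 km
E–G: 43.670 km
E–H: 31.547 km
E–I: 38.034 km
F–G: 24.927 km
F–H: 19.952 km
F–I: 14.901 km
G–H: 41.797 km
G–I: 22.171 km
H–I: 21.656 km
Closest pair: F–I at 14.901 km.

F and I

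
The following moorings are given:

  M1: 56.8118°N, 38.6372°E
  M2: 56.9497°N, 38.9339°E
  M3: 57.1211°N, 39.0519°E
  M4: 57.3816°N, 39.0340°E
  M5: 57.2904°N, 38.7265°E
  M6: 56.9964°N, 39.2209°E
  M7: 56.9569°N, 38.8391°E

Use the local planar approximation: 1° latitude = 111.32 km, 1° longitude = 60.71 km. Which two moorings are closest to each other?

M2 and M7

Pairwise distances:
M1–M2: √((0.1379·111.32)² + (0.2967·60.71)²) = √(235.654061 + 324.455812) = 23.6666 km
M1–M3: √((0.3093·111.32)² + (0.4147·60.71)²) = √(1185.512767 + 633.852980) = 42.6540 km
M1–M4: √((0.5698·111.32)² + (0.3968·60.71)²) = √(4023.382153 + 580.314995) = 67.8506 km
M1–M5: √((0.4786·111.32)² + (0.0893·60.71)²) = √(2838.518858 + 29.391610) = 53.5529 km
M1–M6: √((0.1846·111.32)² + (0.5837·60.71)²) = √(422.289019 + 1255.740359) = 40.9638 km
M1–M7: √((0.1451·111.32)² + (0.2019·60.71)²) = √(260.904290 + 150.242605) = 20.2768 km
M2–M3: √((0.1714·111.32)² + (0.1180·60.71)²) = √(364.055864 + 51.319744) = 20.3808 km
M2–M4: √((0.4319·111.32)² + (0.1001·60.71)²) = √(2311.600626 + 36.930792) = 48.4616 km
M2–M5: √((0.3407·111.32)² + (-0.2074·60.71)²) = √(1438.436393 + 158.539677) = 39.9622 km
M2–M6: √((0.0467·111.32)² + (0.2870·60.71)²) = √(27.025899 + 303.587761) = 18.1828 km
M2–M7: √((0.0072·111.32)² + (-0.0948·60.71)²) = √(0.642409 + 33.123570) = 5.8109 km
M3–M4: √((0.2605·111.32)² + (-0.0179·60.71)²) = √(840.933881 + 1.180936) = 29.0192 km
M3–M5: √((0.1693·111.32)² + (-0.3254·60.71)²) = √(355.189658 + 390.261368) = 27.3029 km
M3–M6: √((-0.1247·111.32)² + (0.1690·60.71)²) = √(192.698930 + 105.267395) = 17.2617 km
M3–M7: √((-0.1642·111.32)² + (-0.2128·60.71)²) = √(334.112482 + 166.902835) = 22.3834 km
M4–M5: √((-0.0912·111.32)² + (-0.3075·60.71)²) = √(103.070901 + 348.506358) = 21.2503 km
M4–M6: √((-0.3852·111.32)² + (0.1869·60.71)²) = √(1838.734193 + 128.747578) = 44.3563 km
M4–M7: √((-0.4247·111.32)² + (-0.1949·60.71)²) = √(2235.171840 + 140.005193) = 48.7358 km
M5–M6: √((-0.2940·111.32)² + (0.4944·60.71)²) = √(1071.127220 + 900.901666) = 44.4075 km
M5–M7: √((-0.3335·111.32)² + (0.1126·60.71)²) = √(1378.281960 + 46.730158) = 37.7493 km
M6–M7: √((-0.0395·111.32)² + (-0.3818·60.71)²) = √(19.334840 + 537.269657) = 23.5925 km
Closest pair: M2–M7 at 5.8109 km.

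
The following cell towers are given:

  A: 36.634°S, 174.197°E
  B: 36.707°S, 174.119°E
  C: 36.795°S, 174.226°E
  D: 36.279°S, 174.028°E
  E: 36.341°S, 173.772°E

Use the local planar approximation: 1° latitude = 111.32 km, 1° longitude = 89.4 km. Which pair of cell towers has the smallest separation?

A and B

Pairwise distances:
A–B: 10.708 km
A–C: 18.109 km
A–D: 42.308 km
A–E: 50.075 km
B–C: 13.692 km
B–D: 48.335 km
B–E: 51.209 km
C–D: 60.107 km
C–E: 64.820 km
D–E: 23.904 km
Closest pair: A–B at 10.708 km.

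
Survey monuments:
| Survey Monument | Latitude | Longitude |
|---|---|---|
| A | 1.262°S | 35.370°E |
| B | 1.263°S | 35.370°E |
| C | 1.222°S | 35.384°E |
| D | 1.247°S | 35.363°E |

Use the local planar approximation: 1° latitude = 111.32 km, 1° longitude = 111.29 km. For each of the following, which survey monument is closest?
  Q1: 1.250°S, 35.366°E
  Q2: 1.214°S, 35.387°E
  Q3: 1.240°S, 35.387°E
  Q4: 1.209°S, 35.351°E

Q1→D; Q2→C; Q3→C; Q4→C

Q1 at 1.250°S, 35.366°E:
  A: √((-0.012·111.32)² + (0.004·111.29)²) = √(1.78447 + 0.19817) = 1.408 km
  B: √((-0.013·111.32)² + (0.004·111.29)²) = √(2.09427 + 0.19817) = 1.514 km
  C: √((0.028·111.32)² + (0.018·111.29)²) = √(9.71544 + 4.01289) = 3.705 km
  D: √((0.003·111.32)² + (-0.003·111.29)²) = √(0.11153 + 0.11147) = 0.472 km
  → nearest: D (0.472 km)
Q2 at 1.214°S, 35.387°E:
  A: √((-0.048·111.32)² + (-0.017·111.29)²) = √(28.55150 + 3.57940) = 5.668 km
  B: √((-0.049·111.32)² + (-0.017·111.29)²) = √(29.75353 + 3.57940) = 5.773 km
  C: √((-0.008·111.32)² + (-0.003·111.29)²) = √(0.79310 + 0.11147) = 0.951 km
  D: √((-0.033·111.32)² + (-0.024·111.29)²) = √(13.49504 + 7.13403) = 4.542 km
  → nearest: C (0.951 km)
Q3 at 1.240°S, 35.387°E:
  A: √((-0.022·111.32)² + (-0.017·111.29)²) = √(5.99780 + 3.57940) = 3.095 km
  B: √((-0.023·111.32)² + (-0.017·111.29)²) = √(6.55544 + 3.57940) = 3.184 km
  C: √((0.018·111.32)² + (-0.003·111.29)²) = √(4.01505 + 0.11147) = 2.031 km
  D: √((-0.007·111.32)² + (-0.024·111.29)²) = √(0.60721 + 7.13403) = 2.782 km
  → nearest: C (2.031 km)
Q4 at 1.209°S, 35.351°E:
  A: √((-0.053·111.32)² + (0.019·111.29)²) = √(34.80953 + 4.47115) = 6.267 km
  B: √((-0.054·111.32)² + (0.019·111.29)²) = √(36.13549 + 4.47115) = 6.372 km
  C: √((-0.013·111.32)² + (0.033·111.29)²) = √(2.09427 + 13.48777) = 3.947 km
  D: √((-0.038·111.32)² + (0.012·111.29)²) = √(17.89425 + 1.78351) = 4.436 km
  → nearest: C (3.947 km)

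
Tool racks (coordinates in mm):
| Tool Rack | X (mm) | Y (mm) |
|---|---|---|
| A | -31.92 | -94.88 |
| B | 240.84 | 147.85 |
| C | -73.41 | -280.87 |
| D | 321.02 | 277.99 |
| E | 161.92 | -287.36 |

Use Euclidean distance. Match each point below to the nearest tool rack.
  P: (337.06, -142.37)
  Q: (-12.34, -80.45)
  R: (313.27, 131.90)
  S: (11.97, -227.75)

P at (337.06, -142.37):
  A: √((-368.98)² + (47.49)²) = √(136146.2404 + 2255.3001) = 372.02 mm
  B: √((-96.22)² + (290.22)²) = √(9258.2884 + 84227.6484) = 305.75 mm
  C: √((-410.47)² + (-138.50)²) = √(168485.6209 + 19182.2500) = 433.21 mm
  D: √((-16.04)² + (420.36)²) = √(257.2816 + 176702.5296) = 420.67 mm
  E: √((-175.14)² + (-144.99)²) = √(30674.0196 + 21022.1001) = 227.37 mm
  → nearest: E (227.37 mm)
Q at (-12.34, -80.45):
  A: √((-19.58)² + (-14.43)²) = √(383.3764 + 208.2249) = 24.32 mm
  B: √((253.18)² + (228.30)²) = √(64100.1124 + 52120.8900) = 340.91 mm
  C: √((-61.07)² + (-200.42)²) = √(3729.5449 + 40168.1764) = 209.52 mm
  D: √((333.36)² + (358.44)²) = √(111128.8896 + 128479.2336) = 489.50 mm
  E: √((174.26)² + (-206.91)²) = √(30366.5476 + 42811.7481) = 270.51 mm
  → nearest: A (24.32 mm)
R at (313.27, 131.90):
  A: √((-345.19)² + (-226.78)²) = √(119156.1361 + 51429.1684) = 413.02 mm
  B: √((-72.43)² + (15.95)²) = √(5246.1049 + 254.4025) = 74.17 mm
  C: √((-386.68)² + (-412.77)²) = √(149521.4224 + 170379.0729) = 565.60 mm
  D: √((7.75)² + (146.09)²) = √(60.0625 + 21342.2881) = 146.30 mm
  E: √((-151.35)² + (-419.26)²) = √(22906.8225 + 175778.9476) = 445.74 mm
  → nearest: B (74.17 mm)
S at (11.97, -227.75):
  A: √((-43.89)² + (132.87)²) = √(1926.3321 + 17654.4369) = 139.93 mm
  B: √((228.87)² + (375.60)²) = √(52381.4769 + 141075.3600) = 439.84 mm
  C: √((-85.38)² + (-53.12)²) = √(7289.7444 + 2821.7344) = 100.56 mm
  D: √((309.05)² + (505.74)²) = √(95511.9025 + 255772.9476) = 592.69 mm
  E: √((149.95)² + (-59.61)²) = √(22485.0025 + 3553.3521) = 161.36 mm
  → nearest: C (100.56 mm)

P→E; Q→A; R→B; S→C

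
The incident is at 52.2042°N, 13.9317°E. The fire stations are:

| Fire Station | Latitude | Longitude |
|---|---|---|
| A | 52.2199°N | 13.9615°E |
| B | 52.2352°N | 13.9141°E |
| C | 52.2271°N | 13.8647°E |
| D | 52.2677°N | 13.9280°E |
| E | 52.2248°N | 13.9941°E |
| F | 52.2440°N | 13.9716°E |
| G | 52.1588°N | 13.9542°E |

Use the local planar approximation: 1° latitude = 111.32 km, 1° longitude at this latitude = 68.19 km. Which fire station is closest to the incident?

Distances from 52.2042°N, 13.9317°E:
A: 2.6803 km
B: 3.6537 km
C: 5.2318 km
D: 7.0733 km
E: 4.8337 km
F: 5.1993 km
G: 5.2817 km
Minimum: A at 2.6803 km.

A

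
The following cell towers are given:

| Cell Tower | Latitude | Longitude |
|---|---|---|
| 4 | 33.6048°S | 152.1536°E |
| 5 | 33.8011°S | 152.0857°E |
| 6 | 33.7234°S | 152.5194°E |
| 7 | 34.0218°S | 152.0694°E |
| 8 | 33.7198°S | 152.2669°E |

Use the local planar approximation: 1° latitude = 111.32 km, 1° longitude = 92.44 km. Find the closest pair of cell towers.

Pairwise distances:
4–5: √((-0.1963·111.32)² + (-0.0679·92.44)²) = √(477.514974 + 39.396662) = 22.7357 km
4–6: √((-0.1186·111.32)² + (0.3658·92.44)²) = √(174.307379 + 1143.423927) = 36.3006 km
4–7: √((-0.4170·111.32)² + (-0.0842·92.44)²) = √(2154.857250 + 60.582063) = 47.0685 km
4–8: √((-0.1150·111.32)² + (0.1133·92.44)²) = √(163.886083 + 109.693197) = 16.5402 km
5–6: √((0.0777·111.32)² + (0.4337·92.44)²) = √(74.814957 + 1607.306563) = 41.0137 km
5–7: √((-0.2207·111.32)² + (-0.0163·92.44)²) = √(603.602544 + 2.270362) = 24.6145 km
5–8: √((0.0813·111.32)² + (0.1812·92.44)²) = √(81.908220 + 280.566788) = 19.0388 km
6–7: √((-0.2984·111.32)² + (-0.4500·92.44)²) = √(1103.428083 + 1730.393604) = 53.2337 km
6–8: √((0.0036·111.32)² + (-0.2525·92.44)²) = √(0.160602 + 544.806949) = 23.3445 km
7–8: √((0.3020·111.32)² + (0.1975·92.44)²) = √(1130.212955 + 333.314398) = 38.2561 km
Closest pair: 4–8 at 16.5402 km.

4 and 8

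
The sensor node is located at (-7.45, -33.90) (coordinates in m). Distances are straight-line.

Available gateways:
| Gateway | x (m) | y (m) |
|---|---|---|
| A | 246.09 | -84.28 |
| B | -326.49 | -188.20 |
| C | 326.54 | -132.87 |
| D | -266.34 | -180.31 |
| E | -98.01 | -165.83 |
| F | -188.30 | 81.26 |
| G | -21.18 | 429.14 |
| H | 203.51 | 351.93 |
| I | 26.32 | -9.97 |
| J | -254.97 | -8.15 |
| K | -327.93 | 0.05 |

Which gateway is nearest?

Distances from (-7.45, -33.90):
A: √((253.54)² + (-50.38)²) = √(64282.5316 + 2538.1444) = 258.50 m
B: √((-319.04)² + (-154.30)²) = √(101786.5216 + 23808.4900) = 354.39 m
C: √((333.99)² + (-98.97)²) = √(111549.3201 + 9795.0609) = 348.35 m
D: √((-258.89)² + (-146.41)²) = √(67024.0321 + 21435.8881) = 297.42 m
E: √((-90.56)² + (-131.93)²) = √(8201.1136 + 17405.5249) = 160.02 m
F: √((-180.85)² + (115.16)²) = √(32706.7225 + 13261.8256) = 214.40 m
G: √((-13.73)² + (463.04)²) = √(188.5129 + 214406.0416) = 463.24 m
H: √((210.96)² + (385.83)²) = √(44504.1216 + 148864.7889) = 439.74 m
I: √((33.77)² + (23.93)²) = √(1140.4129 + 572.6449) = 41.39 m
J: √((-247.52)² + (25.75)²) = √(61266.1504 + 663.0625) = 248.86 m
K: √((-320.48)² + (33.95)²) = √(102707.4304 + 1152.6025) = 322.27 m
Minimum: I at 41.39 m.

I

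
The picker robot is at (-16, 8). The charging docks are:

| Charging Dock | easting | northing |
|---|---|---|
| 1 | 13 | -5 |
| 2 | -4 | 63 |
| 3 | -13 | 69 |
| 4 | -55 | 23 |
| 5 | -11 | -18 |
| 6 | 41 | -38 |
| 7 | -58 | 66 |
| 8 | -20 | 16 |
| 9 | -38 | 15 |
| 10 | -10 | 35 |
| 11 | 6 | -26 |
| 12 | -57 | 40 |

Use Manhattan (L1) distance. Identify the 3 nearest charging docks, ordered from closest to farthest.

8, 9, 5

Distances from (-16, 8):
1: |29| + |-13| = 29 + 13 = 42
2: |12| + |55| = 12 + 55 = 67
3: |3| + |61| = 3 + 61 = 64
4: |-39| + |15| = 39 + 15 = 54
5: |5| + |-26| = 5 + 26 = 31
6: |57| + |-46| = 57 + 46 = 103
7: |-42| + |58| = 42 + 58 = 100
8: |-4| + |8| = 4 + 8 = 12
9: |-22| + |7| = 22 + 7 = 29
10: |6| + |27| = 6 + 27 = 33
11: |22| + |-34| = 22 + 34 = 56
12: |-41| + |32| = 41 + 32 = 73
Sorted: 8 (12) < 9 (29) < 5 (31) < 10 (33) < 1 (42) < …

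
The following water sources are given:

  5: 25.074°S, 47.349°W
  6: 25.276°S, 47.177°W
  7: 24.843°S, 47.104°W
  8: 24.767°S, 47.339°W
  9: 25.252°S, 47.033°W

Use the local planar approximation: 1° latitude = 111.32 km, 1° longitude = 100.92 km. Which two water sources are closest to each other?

6 and 9

Pairwise distances:
5–6: 28.407 km
5–7: 35.674 km
5–8: 34.190 km
5–9: 37.545 km
6–7: 48.761 km
6–8: 58.973 km
6–9: 14.776 km
7–8: 25.180 km
7–9: 46.090 km
8–9: 62.198 km
Closest pair: 6–9 at 14.776 km.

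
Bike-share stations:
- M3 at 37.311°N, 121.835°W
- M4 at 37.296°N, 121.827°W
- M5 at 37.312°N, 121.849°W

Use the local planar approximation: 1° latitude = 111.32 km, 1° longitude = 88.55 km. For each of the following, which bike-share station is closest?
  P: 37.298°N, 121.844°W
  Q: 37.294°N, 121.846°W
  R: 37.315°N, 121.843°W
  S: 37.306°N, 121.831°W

P→M4; Q→M4; R→M5; S→M3

P at 37.298°N, 121.844°W:
  M3: √((0.013·111.32)² + (0.009·88.55)²) = √(2.09427 + 0.63513) = 1.652 km
  M4: √((-0.002·111.32)² + (0.017·88.55)²) = √(0.04957 + 2.26608) = 1.522 km
  M5: √((0.014·111.32)² + (-0.005·88.55)²) = √(2.42886 + 0.19603) = 1.620 km
  → nearest: M4 (1.522 km)
Q at 37.294°N, 121.846°W:
  M3: √((0.017·111.32)² + (0.011·88.55)²) = √(3.58133 + 0.94877) = 2.128 km
  M4: √((0.002·111.32)² + (0.019·88.55)²) = √(0.04957 + 2.83064) = 1.697 km
  M5: √((0.018·111.32)² + (-0.003·88.55)²) = √(4.01505 + 0.07057) = 2.021 km
  → nearest: M4 (1.697 km)
R at 37.315°N, 121.843°W:
  M3: √((-0.004·111.32)² + (0.008·88.55)²) = √(0.19827 + 0.50183) = 0.837 km
  M4: √((-0.019·111.32)² + (0.016·88.55)²) = √(4.47356 + 2.00732) = 2.546 km
  M5: √((-0.003·111.32)² + (-0.006·88.55)²) = √(0.11153 + 0.28228) = 0.628 km
  → nearest: M5 (0.628 km)
S at 37.306°N, 121.831°W:
  M3: √((0.005·111.32)² + (-0.004·88.55)²) = √(0.30980 + 0.12546) = 0.660 km
  M4: √((-0.010·111.32)² + (0.004·88.55)²) = √(1.23921 + 0.12546) = 1.168 km
  M5: √((0.006·111.32)² + (-0.018·88.55)²) = √(0.44612 + 2.54052) = 1.728 km
  → nearest: M3 (0.660 km)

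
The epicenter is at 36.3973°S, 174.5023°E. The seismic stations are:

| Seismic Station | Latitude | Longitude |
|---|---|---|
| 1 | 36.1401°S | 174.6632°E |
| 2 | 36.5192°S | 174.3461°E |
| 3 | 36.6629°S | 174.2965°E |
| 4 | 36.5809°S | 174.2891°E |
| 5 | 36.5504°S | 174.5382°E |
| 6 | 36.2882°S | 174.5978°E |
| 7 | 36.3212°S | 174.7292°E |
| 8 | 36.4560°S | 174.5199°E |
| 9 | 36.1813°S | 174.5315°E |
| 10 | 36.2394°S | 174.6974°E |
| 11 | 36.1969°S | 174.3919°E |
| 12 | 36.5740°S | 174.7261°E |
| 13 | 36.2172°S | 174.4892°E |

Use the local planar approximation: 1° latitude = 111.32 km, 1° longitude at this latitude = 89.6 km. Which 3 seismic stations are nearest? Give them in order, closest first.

Distances from 36.3973°S, 174.5023°E:
1: √((0.2572·111.32)² + (0.1609·89.6)²) = √(819.763021 + 207.839509) = 32.0562 km
2: √((-0.1219·111.32)² + (-0.1562·89.6)²) = √(184.142403 + 195.874580) = 19.4940 km
3: √((-0.2656·111.32)² + (-0.2058·89.6)²) = √(874.183362 + 340.021799) = 34.8454 km
4: √((-0.1836·111.32)² + (-0.2132·89.6)²) = √(417.726232 + 364.913911) = 27.9757 km
5: √((-0.1531·111.32)² + (0.0359·89.6)²) = √(290.466985 + 10.346773) = 17.3440 km
6: √((0.1091·111.32)² + (0.0955·89.6)²) = √(147.501316 + 73.218826) = 14.8567 km
7: √((0.0761·111.32)² + (0.2269·89.6)²) = √(71.765499 + 413.318658) = 22.0246 km
8: √((-0.0587·111.32)² + (0.0176·89.6)²) = √(42.699481 + 2.486803) = 6.7221 km
9: √((0.2160·111.32)² + (0.0292·89.6)²) = √(578.167796 + 6.845130) = 24.1870 km
10: √((0.1579·111.32)² + (0.1951·89.6)²) = √(308.965975 + 305.583963) = 24.7901 km
11: √((0.2004·111.32)² + (-0.1104·89.6)²) = √(497.670422 + 97.848499) = 24.4033 km
12: √((-0.1767·111.32)² + (0.2238·89.6)²) = √(386.918499 + 402.101954) = 28.0895 km
13: √((0.1801·111.32)² + (-0.0131·89.6)²) = √(401.951655 + 1.377713) = 20.0831 km
Sorted: 8 (6.7221 km) < 6 (14.8567 km) < 5 (17.3440 km) < 2 (19.4940 km) < 13 (20.0831 km) < …

8, 6, 5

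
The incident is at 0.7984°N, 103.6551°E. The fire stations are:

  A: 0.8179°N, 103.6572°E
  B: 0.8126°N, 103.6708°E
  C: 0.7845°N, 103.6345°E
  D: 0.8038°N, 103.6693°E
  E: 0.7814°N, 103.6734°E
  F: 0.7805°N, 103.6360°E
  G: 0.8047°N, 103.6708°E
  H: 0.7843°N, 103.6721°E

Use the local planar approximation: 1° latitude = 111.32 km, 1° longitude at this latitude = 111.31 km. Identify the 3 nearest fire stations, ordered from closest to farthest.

D, G, A

Distances from 0.7984°N, 103.6551°E:
A: √((0.0195·111.32)² + (0.0021·111.31)²) = √(4.712112 + 0.054640) = 2.1833 km
B: √((0.0142·111.32)² + (0.0157·111.31)²) = √(2.498752 + 3.053990) = 2.3564 km
C: √((-0.0139·111.32)² + (-0.0206·111.31)²) = √(2.394286 + 5.257785) = 2.7662 km
D: √((0.0054·111.32)² + (0.0142·111.31)²) = √(0.361355 + 2.498303) = 1.6911 km
E: √((-0.0170·111.32)² + (0.0183·111.31)²) = √(3.581329 + 4.149259) = 2.7804 km
F: √((-0.0179·111.32)² + (-0.0191·111.31)²) = √(3.970566 + 4.519965) = 2.9139 km
G: √((0.0063·111.32)² + (0.0157·111.31)²) = √(0.491844 + 3.053990) = 1.8830 km
H: √((-0.0141·111.32)² + (0.0170·111.31)²) = √(2.463682 + 3.580686) = 2.4585 km
Sorted: D (1.6911 km) < G (1.8830 km) < A (2.1833 km) < B (2.3564 km) < H (2.4585 km) < …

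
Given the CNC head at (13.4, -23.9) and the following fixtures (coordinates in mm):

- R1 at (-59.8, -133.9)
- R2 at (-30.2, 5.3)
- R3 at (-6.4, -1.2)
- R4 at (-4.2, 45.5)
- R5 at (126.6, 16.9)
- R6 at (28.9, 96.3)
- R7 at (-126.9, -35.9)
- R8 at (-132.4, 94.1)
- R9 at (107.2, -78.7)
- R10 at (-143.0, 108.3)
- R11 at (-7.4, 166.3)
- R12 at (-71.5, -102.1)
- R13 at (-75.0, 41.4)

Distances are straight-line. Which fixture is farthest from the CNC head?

R10

Distances from (13.4, -23.9):
R1: 132.1 mm
R2: 52.5 mm
R3: 30.1 mm
R4: 71.6 mm
R5: 120.3 mm
R6: 121.2 mm
R7: 140.8 mm
R8: 187.6 mm
R9: 108.6 mm
R10: 204.8 mm
R11: 191.3 mm
R12: 115.4 mm
R13: 109.9 mm
Maximum: R10 at 204.8 mm.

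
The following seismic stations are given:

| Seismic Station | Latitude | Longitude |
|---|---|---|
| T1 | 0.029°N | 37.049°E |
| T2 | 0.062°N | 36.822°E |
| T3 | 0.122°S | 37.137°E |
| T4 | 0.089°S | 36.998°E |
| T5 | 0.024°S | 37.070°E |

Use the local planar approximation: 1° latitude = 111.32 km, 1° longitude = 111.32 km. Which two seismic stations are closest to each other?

Pairwise distances:
T1–T2: √((0.033·111.32)² + (-0.227·111.32)²) = √(13.49504 + 638.55471) = 25.535 km
T1–T3: √((-0.151·111.32)² + (0.088·111.32)²) = √(282.55324 + 95.96475) = 19.456 km
T1–T4: √((-0.118·111.32)² + (-0.051·111.32)²) = √(172.54819 + 32.23196) = 14.310 km
T1–T5: √((-0.053·111.32)² + (0.021·111.32)²) = √(34.80953 + 5.46493) = 6.346 km
T2–T3: √((-0.184·111.32)² + (0.315·111.32)²) = √(419.54837 + 1229.61033) = 40.610 km
T2–T4: √((-0.151·111.32)² + (0.176·111.32)²) = √(282.55324 + 383.85900) = 25.815 km
T2–T5: √((-0.086·111.32)² + (0.248·111.32)²) = √(91.65229 + 762.16633) = 29.220 km
T3–T4: √((0.033·111.32)² + (-0.139·111.32)²) = √(13.49504 + 239.42858) = 15.904 km
T3–T5: √((0.098·111.32)² + (-0.067·111.32)²) = √(119.01414 + 55.62833) = 13.215 km
T4–T5: √((0.065·111.32)² + (0.072·111.32)²) = √(52.35680 + 64.24087) = 10.798 km
Closest pair: T1–T5 at 6.346 km.

T1 and T5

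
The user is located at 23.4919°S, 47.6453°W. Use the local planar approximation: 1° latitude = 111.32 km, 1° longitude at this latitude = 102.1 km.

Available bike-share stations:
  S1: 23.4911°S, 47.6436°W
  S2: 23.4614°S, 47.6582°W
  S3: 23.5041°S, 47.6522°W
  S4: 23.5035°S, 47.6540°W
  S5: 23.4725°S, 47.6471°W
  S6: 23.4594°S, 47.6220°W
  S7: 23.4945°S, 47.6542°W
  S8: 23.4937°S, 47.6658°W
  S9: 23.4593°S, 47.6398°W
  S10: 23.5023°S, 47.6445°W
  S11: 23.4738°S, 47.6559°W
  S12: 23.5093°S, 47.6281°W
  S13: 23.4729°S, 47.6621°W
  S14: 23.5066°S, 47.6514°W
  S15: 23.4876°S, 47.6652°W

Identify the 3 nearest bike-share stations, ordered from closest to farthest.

S1, S7, S10

Distances from 23.4919°S, 47.6453°W:
S1: √((0.0008·111.32)² + (0.0017·102.1)²) = √(0.007931 + 0.030127) = 0.1951 km
S2: √((0.0305·111.32)² + (-0.0129·102.1)²) = √(11.527790 + 1.734726) = 3.6418 km
S3: √((-0.0122·111.32)² + (-0.0069·102.1)²) = √(1.844446 + 0.496306) = 1.5300 km
S4: √((-0.0116·111.32)² + (-0.0087·102.1)²) = √(1.667487 + 0.789024) = 1.5673 km
S5: √((0.0194·111.32)² + (-0.0018·102.1)²) = √(4.663907 + 0.033775) = 2.1674 km
S6: √((0.0325·111.32)² + (0.0233·102.1)²) = √(13.089200 + 5.659308) = 4.3300 km
S7: √((-0.0026·111.32)² + (-0.0089·102.1)²) = √(0.083771 + 0.825718) = 0.9537 km
S8: √((-0.0018·111.32)² + (-0.0205·102.1)²) = √(0.040151 + 4.380858) = 2.1026 km
S9: √((0.0326·111.32)² + (0.0055·102.1)²) = √(13.169873 + 0.315338) = 3.6722 km
S10: √((-0.0104·111.32)² + (0.0008·102.1)²) = √(1.340334 + 0.006672) = 1.1606 km
S11: √((0.0181·111.32)² + (-0.0106·102.1)²) = √(4.059790 + 1.171287) = 2.2872 km
S12: √((-0.0174·111.32)² + (0.0172·102.1)²) = √(3.751845 + 3.083957) = 2.6145 km
S13: √((0.0190·111.32)² + (-0.0168·102.1)²) = √(4.473563 + 2.942185) = 2.7232 km
S14: √((-0.0147·111.32)² + (-0.0061·102.1)²) = √(2.677818 + 0.387892) = 1.7509 km
S15: √((0.0043·111.32)² + (-0.0199·102.1)²) = √(0.229131 + 4.128171) = 2.0874 km
Sorted: S1 (0.1951 km) < S7 (0.9537 km) < S10 (1.1606 km) < S3 (1.5300 km) < S4 (1.5673 km) < …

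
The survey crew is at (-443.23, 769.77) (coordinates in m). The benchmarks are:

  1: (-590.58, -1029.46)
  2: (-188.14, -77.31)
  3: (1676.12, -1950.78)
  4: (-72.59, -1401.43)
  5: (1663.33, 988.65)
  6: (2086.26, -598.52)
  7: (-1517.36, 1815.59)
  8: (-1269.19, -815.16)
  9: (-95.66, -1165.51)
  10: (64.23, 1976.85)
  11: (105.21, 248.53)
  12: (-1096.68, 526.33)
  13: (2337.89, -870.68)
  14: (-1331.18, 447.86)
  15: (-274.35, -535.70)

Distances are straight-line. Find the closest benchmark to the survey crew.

12

Distances from (-443.23, 769.77):
1: √((-147.35)² + (-1799.23)²) = √(21712.0225 + 3237228.5929) = 1805.25 m
2: √((255.09)² + (-847.08)²) = √(65070.9081 + 717544.5264) = 884.66 m
3: √((2119.35)² + (-2720.55)²) = √(4491644.4225 + 7401392.3025) = 3448.63 m
4: √((370.64)² + (-2171.20)²) = √(137374.0096 + 4714109.4400) = 2202.61 m
5: √((2106.56)² + (218.88)²) = √(4437595.0336 + 47908.4544) = 2117.90 m
6: √((2529.49)² + (-1368.29)²) = √(6398319.6601 + 1872217.5241) = 2875.85 m
7: √((-1074.13)² + (1045.82)²) = √(1153755.2569 + 1093739.4724) = 1499.16 m
8: √((-825.96)² + (-1584.93)²) = √(682209.9216 + 2512003.1049) = 1787.24 m
9: √((347.57)² + (-1935.28)²) = √(120804.9049 + 3745308.6784) = 1966.24 m
10: √((507.46)² + (1207.08)²) = √(257515.6516 + 1457042.1264) = 1309.41 m
11: √((548.44)² + (-521.24)²) = √(300786.4336 + 271691.1376) = 756.62 m
12: √((-653.45)² + (-243.44)²) = √(426996.9025 + 59263.0336) = 697.32 m
13: √((2781.12)² + (-1640.45)²) = √(7734628.4544 + 2691076.2025) = 3228.89 m
14: √((-887.95)² + (-321.91)²) = √(788455.2025 + 103626.0481) = 944.50 m
15: √((168.88)² + (-1305.47)²) = √(28520.4544 + 1704251.9209) = 1316.35 m
Minimum: 12 at 697.32 m.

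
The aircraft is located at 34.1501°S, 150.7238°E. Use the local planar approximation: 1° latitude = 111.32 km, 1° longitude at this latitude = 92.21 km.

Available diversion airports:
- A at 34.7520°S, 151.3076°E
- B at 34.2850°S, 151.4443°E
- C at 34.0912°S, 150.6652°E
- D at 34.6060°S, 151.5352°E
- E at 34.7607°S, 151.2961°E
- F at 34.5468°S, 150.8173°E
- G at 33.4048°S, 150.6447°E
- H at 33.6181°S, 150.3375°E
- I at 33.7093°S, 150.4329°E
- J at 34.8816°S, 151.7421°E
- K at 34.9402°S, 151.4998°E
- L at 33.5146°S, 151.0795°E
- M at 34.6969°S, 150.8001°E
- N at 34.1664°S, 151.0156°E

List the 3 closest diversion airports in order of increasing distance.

Distances from 34.1501°S, 150.7238°E:
A: √((-0.6019·111.32)² + (0.5838·92.21)²) = √(4489.470084 + 2897.905542) = 85.9498 km
B: √((-0.1349·111.32)² + (0.7205·92.21)²) = √(225.512331 + 4413.915496) = 68.1133 km
C: √((0.0589·111.32)² + (-0.0586·92.21)²) = √(42.990944 + 29.197877) = 8.4964 km
D: √((-0.4559·111.32)² + (0.8114·92.21)²) = √(2575.642483 + 5597.911791) = 90.4077 km
E: √((-0.6106·111.32)² + (0.5723·92.21)²) = √(4620.191696 + 2784.861081) = 86.0526 km
F: √((-0.3967·111.32)² + (0.0935·92.21)²) = √(1950.162478 + 74.332590) = 44.9944 km
G: √((0.7453·111.32)² + (-0.0791·92.21)²) = √(6883.489239 + 53.199679) = 83.2868 km
H: √((0.5320·111.32)² + (-0.3863·92.21)²) = √(3507.273711 + 1268.835907) = 69.1094 km
I: √((0.4408·111.32)² + (-0.2909·92.21)²) = √(2407.850768 + 719.521021) = 55.9229 km
J: √((-0.7315·111.32)² + (1.0183·92.21)²) = √(6630.939359 + 8816.729802) = 124.2887 km
K: √((-0.7901·111.32)² + (0.7760·92.21)²) = √(7735.894154 + 5120.112301) = 113.3843 km
L: √((0.6355·111.32)² + (0.3557·92.21)²) = √(5004.693728 + 1075.780764) = 77.9774 km
M: √((-0.5468·111.32)² + (0.0763·92.21)²) = √(3705.129630 + 49.499991) = 61.2750 km
N: √((-0.0163·111.32)² + (0.2918·92.21)²) = √(3.292468 + 723.980084) = 26.9680 km
Sorted: C (8.4964 km) < N (26.9680 km) < F (44.9944 km) < I (55.9229 km) < M (61.2750 km) < …

C, N, F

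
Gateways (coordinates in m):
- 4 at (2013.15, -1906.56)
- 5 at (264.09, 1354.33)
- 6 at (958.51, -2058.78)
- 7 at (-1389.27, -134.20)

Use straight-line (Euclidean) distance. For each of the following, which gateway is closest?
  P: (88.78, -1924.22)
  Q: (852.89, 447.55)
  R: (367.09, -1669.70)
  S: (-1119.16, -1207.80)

P at (88.78, -1924.22):
  4: 1924.45 m
  5: 3283.23 m
  6: 880.08 m
  7: 2321.38 m
  → nearest: 6 (880.08 m)
Q at (852.89, 447.55):
  4: 2624.51 m
  5: 1081.17 m
  6: 2508.55 m
  7: 2316.40 m
  → nearest: 5 (1081.17 m)
R at (367.09, -1669.70):
  4: 1663.01 m
  5: 3025.78 m
  6: 707.93 m
  7: 2332.93 m
  → nearest: 6 (707.93 m)
S at (-1119.16, -1207.80):
  4: 3209.30 m
  5: 2911.68 m
  6: 2245.19 m
  7: 1107.06 m
  → nearest: 7 (1107.06 m)

P→6; Q→5; R→6; S→7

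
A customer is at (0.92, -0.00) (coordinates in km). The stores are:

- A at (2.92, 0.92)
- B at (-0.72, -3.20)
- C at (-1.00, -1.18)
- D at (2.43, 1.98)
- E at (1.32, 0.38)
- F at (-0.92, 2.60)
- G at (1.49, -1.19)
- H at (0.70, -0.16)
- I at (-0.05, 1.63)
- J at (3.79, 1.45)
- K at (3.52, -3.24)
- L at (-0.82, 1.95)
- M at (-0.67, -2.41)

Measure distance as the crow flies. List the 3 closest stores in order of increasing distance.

Distances from (0.92, -0.00):
A: √((2.00)² + (0.92)²) = √(4.0000 + 0.8464) = 2.20 km
B: √((-1.64)² + (-3.20)²) = √(2.6896 + 10.2400) = 3.60 km
C: √((-1.92)² + (-1.18)²) = √(3.6864 + 1.3924) = 2.25 km
D: √((1.51)² + (1.98)²) = √(2.2801 + 3.9204) = 2.49 km
E: √((0.40)² + (0.38)²) = √(0.1600 + 0.1444) = 0.55 km
F: √((-1.84)² + (2.60)²) = √(3.3856 + 6.7600) = 3.19 km
G: √((0.57)² + (-1.19)²) = √(0.3249 + 1.4161) = 1.32 km
H: √((-0.22)² + (-0.16)²) = √(0.0484 + 0.0256) = 0.27 km
I: √((-0.97)² + (1.63)²) = √(0.9409 + 2.6569) = 1.90 km
J: √((2.87)² + (1.45)²) = √(8.2369 + 2.1025) = 3.22 km
K: √((2.60)² + (-3.24)²) = √(6.7600 + 10.4976) = 4.15 km
L: √((-1.74)² + (1.95)²) = √(3.0276 + 3.8025) = 2.61 km
M: √((-1.59)² + (-2.41)²) = √(2.5281 + 5.8081) = 2.89 km
Sorted: H (0.27 km) < E (0.55 km) < G (1.32 km) < I (1.90 km) < A (2.20 km) < …

H, E, G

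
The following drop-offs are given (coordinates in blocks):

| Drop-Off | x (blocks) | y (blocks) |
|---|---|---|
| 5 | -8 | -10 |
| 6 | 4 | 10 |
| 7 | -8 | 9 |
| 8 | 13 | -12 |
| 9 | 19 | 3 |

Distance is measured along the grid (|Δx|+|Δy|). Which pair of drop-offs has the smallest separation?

6 and 7

Pairwise distances:
6–7: 13 blocks
5–7: 19 blocks
8–9: 21 blocks
6–9: 22 blocks
5–8: 23 blocks
6–8: 31 blocks
5–6: 32 blocks
7–9: 33 blocks
5–9: 40 blocks
7–8: 42 blocks
Closest pair: 6–7 at 13 blocks.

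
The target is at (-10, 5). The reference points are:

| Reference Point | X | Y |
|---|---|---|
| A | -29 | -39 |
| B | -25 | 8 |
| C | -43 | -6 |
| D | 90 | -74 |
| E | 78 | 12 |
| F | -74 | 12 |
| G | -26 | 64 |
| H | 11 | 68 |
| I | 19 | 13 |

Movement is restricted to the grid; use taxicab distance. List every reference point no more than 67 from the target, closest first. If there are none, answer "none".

Distances from (-10, 5):
A: |-19| + |-44| = 19 + 44 = 63
B: |-15| + |3| = 15 + 3 = 18
C: |-33| + |-11| = 33 + 11 = 44
D: |100| + |-79| = 100 + 79 = 179
E: |88| + |7| = 88 + 7 = 95
F: |-64| + |7| = 64 + 7 = 71
G: |-16| + |59| = 16 + 59 = 75
H: |21| + |63| = 21 + 63 = 84
I: |29| + |8| = 29 + 8 = 37
Threshold 67: B (18), I (37), C (44), A (63) are within range.

B, I, C, A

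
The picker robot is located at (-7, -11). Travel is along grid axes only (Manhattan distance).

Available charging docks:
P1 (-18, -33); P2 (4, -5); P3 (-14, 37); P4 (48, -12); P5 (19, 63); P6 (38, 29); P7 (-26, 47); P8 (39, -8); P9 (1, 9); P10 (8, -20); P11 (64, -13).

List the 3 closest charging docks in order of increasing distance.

P2, P10, P9

Distances from (-7, -11):
P1: 33
P2: 17
P3: 55
P4: 56
P5: 100
P6: 85
P7: 77
P8: 49
P9: 28
P10: 24
P11: 73
Sorted: P2 (17) < P10 (24) < P9 (28) < P1 (33) < P8 (49) < …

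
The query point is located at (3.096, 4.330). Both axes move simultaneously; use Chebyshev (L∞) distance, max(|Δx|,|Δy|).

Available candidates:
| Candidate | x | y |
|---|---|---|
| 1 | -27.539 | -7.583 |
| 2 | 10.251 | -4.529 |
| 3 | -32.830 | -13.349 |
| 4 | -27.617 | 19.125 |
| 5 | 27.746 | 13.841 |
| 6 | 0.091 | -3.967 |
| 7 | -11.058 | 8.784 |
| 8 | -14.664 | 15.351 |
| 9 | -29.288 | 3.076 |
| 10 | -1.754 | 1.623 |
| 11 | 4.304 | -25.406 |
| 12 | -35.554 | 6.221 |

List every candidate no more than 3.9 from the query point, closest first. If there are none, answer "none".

none

Distances from (3.096, 4.330):
1: max(|-30.635|, |-11.913|) = 30.635
2: max(|7.155|, |-8.859|) = 8.859
3: max(|-35.926|, |-17.679|) = 35.926
4: max(|-30.713|, |14.795|) = 30.713
5: max(|24.650|, |9.511|) = 24.650
6: max(|-3.005|, |-8.297|) = 8.297
7: max(|-14.154|, |4.454|) = 14.154
8: max(|-17.760|, |11.021|) = 17.760
9: max(|-32.384|, |-1.254|) = 32.384
10: max(|-4.850|, |-2.707|) = 4.850
11: max(|1.208|, |-29.736|) = 29.736
12: max(|-38.650|, |1.891|) = 38.650
Threshold 3.9: none within range.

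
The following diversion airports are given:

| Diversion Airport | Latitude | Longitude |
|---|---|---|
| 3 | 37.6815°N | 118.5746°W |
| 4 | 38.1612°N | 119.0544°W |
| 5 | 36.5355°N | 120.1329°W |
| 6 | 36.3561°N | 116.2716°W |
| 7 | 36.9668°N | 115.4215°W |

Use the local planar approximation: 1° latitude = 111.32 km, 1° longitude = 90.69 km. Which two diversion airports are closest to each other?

Pairwise distances:
3–4: 68.8837 km
3–5: 190.3858 km
3–6: 255.7170 km
3–7: 296.8163 km
4–5: 205.7130 km
4–6: 322.5989 km
4–7: 355.2851 km
5–6: 350.7503 km
5–7: 429.9659 km
6–7: 102.7883 km
Closest pair: 3–4 at 68.8837 km.

3 and 4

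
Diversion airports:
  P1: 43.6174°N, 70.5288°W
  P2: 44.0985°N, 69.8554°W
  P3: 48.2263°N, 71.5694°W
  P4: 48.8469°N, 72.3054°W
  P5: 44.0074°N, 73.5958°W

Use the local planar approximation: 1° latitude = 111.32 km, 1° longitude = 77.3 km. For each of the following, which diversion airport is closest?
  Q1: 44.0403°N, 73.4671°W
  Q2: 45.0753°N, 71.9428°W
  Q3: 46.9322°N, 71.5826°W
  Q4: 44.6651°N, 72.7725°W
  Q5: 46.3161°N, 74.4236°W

Q1→P5; Q2→P5; Q3→P3; Q4→P5; Q5→P5

Q1 at 44.0403°N, 73.4671°W:
  P1: 231.9581 km
  P2: 279.2596 km
  P3: 488.5295 km
  P4: 542.5538 km
  P5: 10.6012 km
  → nearest: P5 (10.6012 km)
Q2 at 45.0753°N, 71.9428°W:
  P1: 195.6684 km
  P2: 194.5754 km
  P3: 351.9549 km
  P4: 420.7891 km
  P5: 174.5253 km
  → nearest: P5 (174.5253 km)
Q3 at 46.9322°N, 71.5826°W:
  P1: 377.8877 km
  P2: 342.5386 km
  P3: 144.0628 km
  P4: 220.3458 km
  P5: 360.8680 km
  → nearest: P3 (144.0628 km)
Q4 at 44.6651°N, 72.7725°W:
  P1: 209.0055 km
  P2: 234.1471 km
  P3: 407.1951 km
  P4: 466.9161 km
  P5: 97.0085 km
  → nearest: P5 (97.0085 km)
Q5 at 46.3161°N, 74.4236°W:
  P1: 425.3160 km
  P2: 430.8555 km
  P3: 306.4224 km
  P4: 325.8539 km
  P5: 264.8507 km
  → nearest: P5 (264.8507 km)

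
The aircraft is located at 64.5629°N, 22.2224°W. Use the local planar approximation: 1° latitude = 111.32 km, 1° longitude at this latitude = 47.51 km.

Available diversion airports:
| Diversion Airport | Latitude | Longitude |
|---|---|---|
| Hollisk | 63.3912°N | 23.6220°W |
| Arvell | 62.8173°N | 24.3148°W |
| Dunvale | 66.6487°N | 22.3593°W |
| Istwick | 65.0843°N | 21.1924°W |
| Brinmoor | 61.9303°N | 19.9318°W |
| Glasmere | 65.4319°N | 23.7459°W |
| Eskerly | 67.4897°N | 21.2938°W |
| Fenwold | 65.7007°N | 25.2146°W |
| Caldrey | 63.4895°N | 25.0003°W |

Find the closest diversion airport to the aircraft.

Istwick

Distances from 64.5629°N, 22.2224°W:
Hollisk: 146.4053 km
Arvell: 218.2720 km
Dunvale: 232.2823 km
Istwick: 75.9182 km
Brinmoor: 312.6147 km
Glasmere: 120.8186 km
Eskerly: 328.7848 km
Fenwold: 190.3997 km
Caldrey: 178.0345 km
Minimum: Istwick at 75.9182 km.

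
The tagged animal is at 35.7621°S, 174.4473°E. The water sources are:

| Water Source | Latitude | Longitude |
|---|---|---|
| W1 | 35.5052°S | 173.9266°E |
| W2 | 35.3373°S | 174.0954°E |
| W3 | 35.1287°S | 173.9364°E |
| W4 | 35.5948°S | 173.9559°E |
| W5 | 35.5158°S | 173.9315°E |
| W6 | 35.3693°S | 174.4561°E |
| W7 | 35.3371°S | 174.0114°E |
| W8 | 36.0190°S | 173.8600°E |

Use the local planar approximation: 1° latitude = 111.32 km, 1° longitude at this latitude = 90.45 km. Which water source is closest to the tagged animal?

Distances from 35.7621°S, 174.4473°E:
W1: 55.1000 km
W2: 57.0029 km
W3: 84.3037 km
W4: 48.1912 km
W5: 54.1143 km
W6: 43.7337 km
W7: 61.5860 km
W8: 60.3301 km
Minimum: W6 at 43.7337 km.

W6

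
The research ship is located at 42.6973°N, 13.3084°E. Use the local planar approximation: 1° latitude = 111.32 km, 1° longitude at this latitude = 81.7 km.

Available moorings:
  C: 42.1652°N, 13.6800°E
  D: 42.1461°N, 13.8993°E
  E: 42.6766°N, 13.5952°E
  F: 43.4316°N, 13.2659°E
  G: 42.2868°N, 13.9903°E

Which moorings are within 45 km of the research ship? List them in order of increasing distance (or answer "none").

E

Distances from 42.6973°N, 13.3084°E:
C: 66.5605 km
D: 78.0745 km
E: 23.5446 km
F: 81.8160 km
G: 72.0551 km
Threshold 45 km: E (23.5446 km) is within range.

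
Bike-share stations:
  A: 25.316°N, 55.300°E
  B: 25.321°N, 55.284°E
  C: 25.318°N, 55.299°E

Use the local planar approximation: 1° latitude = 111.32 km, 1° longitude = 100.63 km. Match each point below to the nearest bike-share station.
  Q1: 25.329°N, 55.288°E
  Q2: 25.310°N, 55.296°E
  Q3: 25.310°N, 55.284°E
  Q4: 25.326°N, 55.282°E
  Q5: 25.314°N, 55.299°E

Q1→B; Q2→A; Q3→B; Q4→B; Q5→A

Q1 at 25.329°N, 55.288°E:
  A: √((-0.013·111.32)² + (0.012·100.63)²) = √(2.09427 + 1.45820) = 1.885 km
  B: √((-0.008·111.32)² + (-0.004·100.63)²) = √(0.79310 + 0.16202) = 0.977 km
  C: √((-0.011·111.32)² + (0.011·100.63)²) = √(1.49945 + 1.22529) = 1.651 km
  → nearest: B (0.977 km)
Q2 at 25.310°N, 55.296°E:
  A: √((0.006·111.32)² + (0.004·100.63)²) = √(0.44612 + 0.16202) = 0.780 km
  B: √((0.011·111.32)² + (-0.012·100.63)²) = √(1.49945 + 1.45820) = 1.720 km
  C: √((0.008·111.32)² + (0.003·100.63)²) = √(0.79310 + 0.09114) = 0.940 km
  → nearest: A (0.780 km)
Q3 at 25.310°N, 55.284°E:
  A: √((0.006·111.32)² + (0.016·100.63)²) = √(0.44612 + 2.59236) = 1.743 km
  B: √((0.011·111.32)² + (0.000·100.63)²) = √(1.49945 + 0.00000) = 1.225 km
  C: √((0.008·111.32)² + (0.015·100.63)²) = √(0.79310 + 2.27844) = 1.753 km
  → nearest: B (1.225 km)
Q4 at 25.326°N, 55.282°E:
  A: √((-0.010·111.32)² + (0.018·100.63)²) = √(1.23921 + 3.28095) = 2.126 km
  B: √((-0.005·111.32)² + (0.002·100.63)²) = √(0.30980 + 0.04051) = 0.592 km
  C: √((-0.008·111.32)² + (0.017·100.63)²) = √(0.79310 + 2.92653) = 1.929 km
  → nearest: B (0.592 km)
Q5 at 25.314°N, 55.299°E:
  A: √((0.002·111.32)² + (0.001·100.63)²) = √(0.04957 + 0.01013) = 0.244 km
  B: √((0.007·111.32)² + (-0.015·100.63)²) = √(0.60721 + 2.27844) = 1.699 km
  C: √((0.004·111.32)² + (0.000·100.63)²) = √(0.19827 + 0.00000) = 0.445 km
  → nearest: A (0.244 km)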